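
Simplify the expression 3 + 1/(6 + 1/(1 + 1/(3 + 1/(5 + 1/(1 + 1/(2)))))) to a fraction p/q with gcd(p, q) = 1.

1511/480

Compute successive convergents:
a_0 = 3: 3/1
a_1 = 6: 19/6
a_2 = 1: 22/7
a_3 = 3: 85/27
a_4 = 5: 447/142
a_5 = 1: 532/169
a_6 = 2: 1511/480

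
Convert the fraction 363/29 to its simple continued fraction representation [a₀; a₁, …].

[12; 1, 1, 14]

Run the Euclidean algorithm, recording each quotient:
363 = 12·29 + 15, so a_0 = 12
29 = 1·15 + 14, so a_1 = 1
15 = 1·14 + 1, so a_2 = 1
14 = 14·1 + 0, so a_3 = 14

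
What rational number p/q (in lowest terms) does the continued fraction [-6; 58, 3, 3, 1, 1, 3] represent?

-28604/4781

Compute successive convergents:
a_0 = -6: -6/1
a_1 = 58: -347/58
a_2 = 3: -1047/175
a_3 = 3: -3488/583
a_4 = 1: -4535/758
a_5 = 1: -8023/1341
a_6 = 3: -28604/4781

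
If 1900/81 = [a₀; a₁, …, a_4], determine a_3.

3

1900 = 23·81 + 37, so a_0 = 23
81 = 2·37 + 7, so a_1 = 2
37 = 5·7 + 2, so a_2 = 5
7 = 3·2 + 1, so a_3 = 3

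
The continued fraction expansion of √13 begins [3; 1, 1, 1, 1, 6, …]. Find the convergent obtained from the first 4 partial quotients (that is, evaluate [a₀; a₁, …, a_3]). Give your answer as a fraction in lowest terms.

Compute successive convergents:
a_0 = 3: 3/1
a_1 = 1: 4/1
a_2 = 1: 7/2
a_3 = 1: 11/3

11/3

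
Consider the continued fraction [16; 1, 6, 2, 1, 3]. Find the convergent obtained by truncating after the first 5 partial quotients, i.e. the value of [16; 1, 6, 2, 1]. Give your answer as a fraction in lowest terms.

Use the convergent recurrence hₖ = aₖ·hₖ₋₁ + hₖ₋₂ (and likewise for the denominators kₖ):
a_0 = 16: 16/1
a_1 = 1: 17/1
a_2 = 6: 118/7
a_3 = 2: 253/15
a_4 = 1: 371/22

371/22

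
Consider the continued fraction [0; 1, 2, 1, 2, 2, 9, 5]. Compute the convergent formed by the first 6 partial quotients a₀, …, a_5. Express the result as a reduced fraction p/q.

a_0 = 0: 0/1
a_1 = 1: 1/1
a_2 = 2: 2/3
a_3 = 1: 3/4
a_4 = 2: 8/11
a_5 = 2: 19/26

19/26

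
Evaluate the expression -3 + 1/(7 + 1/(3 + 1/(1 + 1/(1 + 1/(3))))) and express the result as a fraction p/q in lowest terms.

-521/182

Build up convergents one term at a time:
a_0 = -3: -3/1
a_1 = 7: -20/7
a_2 = 3: -63/22
a_3 = 1: -83/29
a_4 = 1: -146/51
a_5 = 3: -521/182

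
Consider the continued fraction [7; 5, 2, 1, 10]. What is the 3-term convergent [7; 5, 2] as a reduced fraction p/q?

Work from the innermost term outward:
Start with 2.
5 + 1/(2/1) = 5 + 1/2 = 11/2
7 + 1/(11/2) = 7 + 2/11 = 79/11

79/11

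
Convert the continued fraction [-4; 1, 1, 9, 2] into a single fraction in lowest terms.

-139/40

Start with 2.
9 + 1/(2/1) = 9 + 1/2 = 19/2
1 + 1/(19/2) = 1 + 2/19 = 21/19
1 + 1/(21/19) = 1 + 19/21 = 40/21
-4 + 1/(40/21) = -4 + 21/40 = -139/40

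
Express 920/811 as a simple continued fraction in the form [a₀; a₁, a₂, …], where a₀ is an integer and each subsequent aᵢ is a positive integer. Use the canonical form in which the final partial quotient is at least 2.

920 ÷ 811 → quotient 1, remainder 109
811 ÷ 109 → quotient 7, remainder 48
109 ÷ 48 → quotient 2, remainder 13
48 ÷ 13 → quotient 3, remainder 9
13 ÷ 9 → quotient 1, remainder 4
9 ÷ 4 → quotient 2, remainder 1
4 ÷ 1 → quotient 4, remainder 0

[1; 7, 2, 3, 1, 2, 4]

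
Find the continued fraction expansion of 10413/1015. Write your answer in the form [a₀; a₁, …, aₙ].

⌊10413/1015⌋ = 10, remainder 263
⌊1015/263⌋ = 3, remainder 226
⌊263/226⌋ = 1, remainder 37
⌊226/37⌋ = 6, remainder 4
⌊37/4⌋ = 9, remainder 1
⌊4/1⌋ = 4, remainder 0

[10; 3, 1, 6, 9, 4]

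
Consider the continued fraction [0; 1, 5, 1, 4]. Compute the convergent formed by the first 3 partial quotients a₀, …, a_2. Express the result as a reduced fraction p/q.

a_0 = 0: 0/1
a_1 = 1: 1/1
a_2 = 5: 5/6

5/6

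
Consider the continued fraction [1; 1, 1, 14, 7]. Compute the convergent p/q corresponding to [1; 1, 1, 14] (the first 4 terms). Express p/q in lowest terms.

44/29

Start with 14.
1 + 1/(14/1) = 1 + 1/14 = 15/14
1 + 1/(15/14) = 1 + 14/15 = 29/15
1 + 1/(29/15) = 1 + 15/29 = 44/29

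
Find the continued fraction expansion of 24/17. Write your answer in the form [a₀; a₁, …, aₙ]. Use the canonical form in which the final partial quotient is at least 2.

24 = 1·17 + 7, so a_0 = 1
17 = 2·7 + 3, so a_1 = 2
7 = 2·3 + 1, so a_2 = 2
3 = 3·1 + 0, so a_3 = 3

[1; 2, 2, 3]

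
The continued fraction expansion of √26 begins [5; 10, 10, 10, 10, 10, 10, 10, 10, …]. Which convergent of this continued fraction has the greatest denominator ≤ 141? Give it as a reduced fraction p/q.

a_0 = 5: 5/1  (≤ bound)
a_1 = 10: 51/10  (≤ bound)
a_2 = 10: 515/101  (≤ bound)
a_3 = 10: 5201/1020  (> 141, stop)

515/101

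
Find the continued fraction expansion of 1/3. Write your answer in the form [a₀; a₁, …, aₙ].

Repeatedly divide and take the remainder:
1 ÷ 3 → quotient 0, remainder 1
3 ÷ 1 → quotient 3, remainder 0

[0; 3]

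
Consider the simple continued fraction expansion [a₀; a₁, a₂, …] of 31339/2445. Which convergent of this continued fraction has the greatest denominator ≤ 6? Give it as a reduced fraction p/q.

a_0 = 12: 12/1  (≤ bound)
a_1 = 1: 13/1  (≤ bound)
a_2 = 4: 64/5  (≤ bound)
a_3 = 2: 141/11  (> 6, stop)

64/5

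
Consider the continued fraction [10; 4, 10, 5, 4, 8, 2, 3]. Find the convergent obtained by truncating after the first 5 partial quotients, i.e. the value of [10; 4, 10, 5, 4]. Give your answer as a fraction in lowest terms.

Start with 4.
5 + 1/(4/1) = 5 + 1/4 = 21/4
10 + 1/(21/4) = 10 + 4/21 = 214/21
4 + 1/(214/21) = 4 + 21/214 = 877/214
10 + 1/(877/214) = 10 + 214/877 = 8984/877

8984/877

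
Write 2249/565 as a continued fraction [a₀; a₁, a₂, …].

Repeatedly divide and take the remainder:
2249 = 3·565 + 554, so a_0 = 3
565 = 1·554 + 11, so a_1 = 1
554 = 50·11 + 4, so a_2 = 50
11 = 2·4 + 3, so a_3 = 2
4 = 1·3 + 1, so a_4 = 1
3 = 3·1 + 0, so a_5 = 3

[3; 1, 50, 2, 1, 3]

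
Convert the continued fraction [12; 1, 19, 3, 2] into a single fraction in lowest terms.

Start with 2.
3 + 1/(2/1) = 3 + 1/2 = 7/2
19 + 1/(7/2) = 19 + 2/7 = 135/7
1 + 1/(135/7) = 1 + 7/135 = 142/135
12 + 1/(142/135) = 12 + 135/142 = 1839/142

1839/142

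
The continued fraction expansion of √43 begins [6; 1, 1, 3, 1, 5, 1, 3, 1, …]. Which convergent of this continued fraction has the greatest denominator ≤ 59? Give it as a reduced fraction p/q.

List convergents until the denominator exceeds the bound:
a_0 = 6: 6/1  (≤ bound)
a_1 = 1: 7/1  (≤ bound)
a_2 = 1: 13/2  (≤ bound)
a_3 = 3: 46/7  (≤ bound)
a_4 = 1: 59/9  (≤ bound)
a_5 = 5: 341/52  (≤ bound)
a_6 = 1: 400/61  (> 59, stop)

341/52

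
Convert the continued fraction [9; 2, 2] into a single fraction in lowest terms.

a_0 = 9: 9/1
a_1 = 2: 19/2
a_2 = 2: 47/5

47/5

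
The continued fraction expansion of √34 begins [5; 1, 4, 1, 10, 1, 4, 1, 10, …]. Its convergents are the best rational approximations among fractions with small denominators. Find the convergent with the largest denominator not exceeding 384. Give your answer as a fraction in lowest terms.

2035/349

List convergents until the denominator exceeds the bound:
a_0 = 5: 5/1  (≤ bound)
a_1 = 1: 6/1  (≤ bound)
a_2 = 4: 29/5  (≤ bound)
a_3 = 1: 35/6  (≤ bound)
a_4 = 10: 379/65  (≤ bound)
a_5 = 1: 414/71  (≤ bound)
a_6 = 4: 2035/349  (≤ bound)
a_7 = 1: 2449/420  (> 384, stop)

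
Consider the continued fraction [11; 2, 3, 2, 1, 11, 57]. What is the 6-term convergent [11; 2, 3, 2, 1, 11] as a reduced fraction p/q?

3076/269

Use the convergent recurrence hₖ = aₖ·hₖ₋₁ + hₖ₋₂ (and likewise for the denominators kₖ):
a_0 = 11: 11/1
a_1 = 2: 23/2
a_2 = 3: 80/7
a_3 = 2: 183/16
a_4 = 1: 263/23
a_5 = 11: 3076/269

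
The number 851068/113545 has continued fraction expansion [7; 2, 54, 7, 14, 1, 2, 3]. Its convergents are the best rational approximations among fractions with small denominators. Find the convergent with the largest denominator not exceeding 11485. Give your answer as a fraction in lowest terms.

List convergents until the denominator exceeds the bound:
a_0 = 7: 7/1  (≤ bound)
a_1 = 2: 15/2  (≤ bound)
a_2 = 54: 817/109  (≤ bound)
a_3 = 7: 5734/765  (≤ bound)
a_4 = 14: 81093/10819  (≤ bound)
a_5 = 1: 86827/11584  (> 11485, stop)

81093/10819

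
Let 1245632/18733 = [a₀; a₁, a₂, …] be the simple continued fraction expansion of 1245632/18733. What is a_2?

Repeatedly divide and take the remainder:
1245632 ÷ 18733 → quotient 66, remainder 9254
18733 ÷ 9254 → quotient 2, remainder 225
9254 ÷ 225 → quotient 41, remainder 29

41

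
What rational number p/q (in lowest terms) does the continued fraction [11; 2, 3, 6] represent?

503/44

Use the convergent recurrence hₖ = aₖ·hₖ₋₁ + hₖ₋₂ (and likewise for the denominators kₖ):
a_0 = 11: 11/1
a_1 = 2: 23/2
a_2 = 3: 80/7
a_3 = 6: 503/44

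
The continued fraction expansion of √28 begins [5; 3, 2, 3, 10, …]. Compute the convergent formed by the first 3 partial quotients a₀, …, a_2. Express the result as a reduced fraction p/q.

37/7

Start with 2.
3 + 1/(2/1) = 3 + 1/2 = 7/2
5 + 1/(7/2) = 5 + 2/7 = 37/7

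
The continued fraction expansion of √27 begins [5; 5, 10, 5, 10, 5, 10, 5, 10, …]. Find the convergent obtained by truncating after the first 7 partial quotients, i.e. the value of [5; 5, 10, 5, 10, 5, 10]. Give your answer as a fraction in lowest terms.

716035/137801

a_0 = 5: 5/1
a_1 = 5: 26/5
a_2 = 10: 265/51
a_3 = 5: 1351/260
a_4 = 10: 13775/2651
a_5 = 5: 70226/13515
a_6 = 10: 716035/137801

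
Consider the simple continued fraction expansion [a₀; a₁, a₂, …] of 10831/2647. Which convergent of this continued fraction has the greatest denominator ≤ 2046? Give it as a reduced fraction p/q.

a_0 = 4: 4/1  (≤ bound)
a_1 = 10: 41/10  (≤ bound)
a_2 = 1: 45/11  (≤ bound)
a_3 = 8: 401/98  (≤ bound)
a_4 = 2: 847/207  (≤ bound)
a_5 = 1: 1248/305  (≤ bound)
a_6 = 8: 10831/2647  (> 2046, stop)

1248/305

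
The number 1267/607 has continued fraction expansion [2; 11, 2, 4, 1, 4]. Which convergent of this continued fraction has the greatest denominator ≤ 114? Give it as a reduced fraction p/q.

215/103

a_0 = 2: 2/1  (≤ bound)
a_1 = 11: 23/11  (≤ bound)
a_2 = 2: 48/23  (≤ bound)
a_3 = 4: 215/103  (≤ bound)
a_4 = 1: 263/126  (> 114, stop)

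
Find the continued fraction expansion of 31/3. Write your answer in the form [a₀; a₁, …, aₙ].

Repeatedly divide and take the remainder:
31 = 10·3 + 1, so a_0 = 10
3 = 3·1 + 0, so a_1 = 3

[10; 3]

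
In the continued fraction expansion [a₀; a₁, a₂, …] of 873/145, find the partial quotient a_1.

48

873 = 6·145 + 3, so a_0 = 6
145 = 48·3 + 1, so a_1 = 48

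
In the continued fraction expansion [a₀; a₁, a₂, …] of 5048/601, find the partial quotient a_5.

2

5048 ÷ 601 → quotient 8, remainder 240
601 ÷ 240 → quotient 2, remainder 121
240 ÷ 121 → quotient 1, remainder 119
121 ÷ 119 → quotient 1, remainder 2
119 ÷ 2 → quotient 59, remainder 1
2 ÷ 1 → quotient 2, remainder 0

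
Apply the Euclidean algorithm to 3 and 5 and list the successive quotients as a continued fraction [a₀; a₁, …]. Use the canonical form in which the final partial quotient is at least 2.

[0; 1, 1, 2]

3 = 0·5 + 3, so a_0 = 0
5 = 1·3 + 2, so a_1 = 1
3 = 1·2 + 1, so a_2 = 1
2 = 2·1 + 0, so a_3 = 2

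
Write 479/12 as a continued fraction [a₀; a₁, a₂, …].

Apply division with remainder until the remainder is 0:
479 = 39·12 + 11, so a_0 = 39
12 = 1·11 + 1, so a_1 = 1
11 = 11·1 + 0, so a_2 = 11

[39; 1, 11]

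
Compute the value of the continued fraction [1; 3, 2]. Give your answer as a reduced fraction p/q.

Start with 2.
3 + 1/(2/1) = 3 + 1/2 = 7/2
1 + 1/(7/2) = 1 + 2/7 = 9/7

9/7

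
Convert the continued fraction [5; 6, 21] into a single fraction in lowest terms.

a_0 = 5: 5/1
a_1 = 6: 31/6
a_2 = 21: 656/127

656/127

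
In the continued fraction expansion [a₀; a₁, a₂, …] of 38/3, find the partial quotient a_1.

1

Apply division with remainder until the remainder is 0:
38 ÷ 3 → quotient 12, remainder 2
3 ÷ 2 → quotient 1, remainder 1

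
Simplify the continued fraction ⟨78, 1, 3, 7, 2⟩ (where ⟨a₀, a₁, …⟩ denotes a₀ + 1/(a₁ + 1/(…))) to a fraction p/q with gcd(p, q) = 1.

Work from the innermost term outward:
Start with 2.
7 + 1/(2/1) = 7 + 1/2 = 15/2
3 + 1/(15/2) = 3 + 2/15 = 47/15
1 + 1/(47/15) = 1 + 15/47 = 62/47
78 + 1/(62/47) = 78 + 47/62 = 4883/62

4883/62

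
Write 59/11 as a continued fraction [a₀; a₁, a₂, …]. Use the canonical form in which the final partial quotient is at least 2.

[5; 2, 1, 3]

⌊59/11⌋ = 5, remainder 4
⌊11/4⌋ = 2, remainder 3
⌊4/3⌋ = 1, remainder 1
⌊3/1⌋ = 3, remainder 0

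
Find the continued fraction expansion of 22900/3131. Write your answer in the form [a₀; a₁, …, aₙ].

⌊22900/3131⌋ = 7, remainder 983
⌊3131/983⌋ = 3, remainder 182
⌊983/182⌋ = 5, remainder 73
⌊182/73⌋ = 2, remainder 36
⌊73/36⌋ = 2, remainder 1
⌊36/1⌋ = 36, remainder 0

[7; 3, 5, 2, 2, 36]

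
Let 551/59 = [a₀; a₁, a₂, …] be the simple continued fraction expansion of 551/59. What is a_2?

Apply division with remainder until the remainder is 0:
551 ÷ 59 → quotient 9, remainder 20
59 ÷ 20 → quotient 2, remainder 19
20 ÷ 19 → quotient 1, remainder 1

1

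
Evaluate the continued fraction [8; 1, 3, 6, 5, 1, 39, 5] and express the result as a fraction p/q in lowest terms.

a_0 = 8: 8/1
a_1 = 1: 9/1
a_2 = 3: 35/4
a_3 = 6: 219/25
a_4 = 5: 1130/129
a_5 = 1: 1349/154
a_6 = 39: 53741/6135
a_7 = 5: 270054/30829

270054/30829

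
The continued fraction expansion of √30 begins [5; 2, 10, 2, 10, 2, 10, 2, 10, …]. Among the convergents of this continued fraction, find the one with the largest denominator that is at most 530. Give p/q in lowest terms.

a_0 = 5: 5/1  (≤ bound)
a_1 = 2: 11/2  (≤ bound)
a_2 = 10: 115/21  (≤ bound)
a_3 = 2: 241/44  (≤ bound)
a_4 = 10: 2525/461  (≤ bound)
a_5 = 2: 5291/966  (> 530, stop)

2525/461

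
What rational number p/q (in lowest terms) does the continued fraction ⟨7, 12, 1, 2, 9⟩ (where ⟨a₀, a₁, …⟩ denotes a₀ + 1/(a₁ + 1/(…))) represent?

2513/355

Build up convergents one term at a time:
a_0 = 7: 7/1
a_1 = 12: 85/12
a_2 = 1: 92/13
a_3 = 2: 269/38
a_4 = 9: 2513/355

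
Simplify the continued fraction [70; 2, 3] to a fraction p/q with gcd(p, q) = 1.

Start with 3.
2 + 1/(3/1) = 2 + 1/3 = 7/3
70 + 1/(7/3) = 70 + 3/7 = 493/7

493/7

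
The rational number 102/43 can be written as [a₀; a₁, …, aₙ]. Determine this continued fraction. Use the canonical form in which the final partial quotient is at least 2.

Repeatedly divide and take the remainder:
⌊102/43⌋ = 2, remainder 16
⌊43/16⌋ = 2, remainder 11
⌊16/11⌋ = 1, remainder 5
⌊11/5⌋ = 2, remainder 1
⌊5/1⌋ = 5, remainder 0

[2; 2, 1, 2, 5]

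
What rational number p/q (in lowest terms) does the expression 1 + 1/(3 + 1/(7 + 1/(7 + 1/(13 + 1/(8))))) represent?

21967/16661

a_0 = 1: 1/1
a_1 = 3: 4/3
a_2 = 7: 29/22
a_3 = 7: 207/157
a_4 = 13: 2720/2063
a_5 = 8: 21967/16661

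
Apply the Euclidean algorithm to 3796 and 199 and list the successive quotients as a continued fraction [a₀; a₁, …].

[19; 13, 3, 1, 3]

3796 = 19·199 + 15, so a_0 = 19
199 = 13·15 + 4, so a_1 = 13
15 = 3·4 + 3, so a_2 = 3
4 = 1·3 + 1, so a_3 = 1
3 = 3·1 + 0, so a_4 = 3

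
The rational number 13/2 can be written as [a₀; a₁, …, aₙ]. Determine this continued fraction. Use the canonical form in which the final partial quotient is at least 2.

[6; 2]

⌊13/2⌋ = 6, remainder 1
⌊2/1⌋ = 2, remainder 0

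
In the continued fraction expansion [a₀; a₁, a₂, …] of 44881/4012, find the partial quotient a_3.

Repeatedly divide and take the remainder:
⌊44881/4012⌋ = 11, remainder 749
⌊4012/749⌋ = 5, remainder 267
⌊749/267⌋ = 2, remainder 215
⌊267/215⌋ = 1, remainder 52

1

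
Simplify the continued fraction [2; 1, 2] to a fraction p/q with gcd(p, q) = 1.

8/3

Work from the innermost term outward:
Start with 2.
1 + 1/(2/1) = 1 + 1/2 = 3/2
2 + 1/(3/2) = 2 + 2/3 = 8/3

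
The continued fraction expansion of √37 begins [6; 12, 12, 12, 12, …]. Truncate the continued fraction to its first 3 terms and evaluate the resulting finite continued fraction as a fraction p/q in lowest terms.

a_0 = 6: 6/1
a_1 = 12: 73/12
a_2 = 12: 882/145

882/145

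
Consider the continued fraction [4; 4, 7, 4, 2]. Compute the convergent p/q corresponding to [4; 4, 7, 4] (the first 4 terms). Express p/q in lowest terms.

Use the convergent recurrence hₖ = aₖ·hₖ₋₁ + hₖ₋₂ (and likewise for the denominators kₖ):
a_0 = 4: 4/1
a_1 = 4: 17/4
a_2 = 7: 123/29
a_3 = 4: 509/120

509/120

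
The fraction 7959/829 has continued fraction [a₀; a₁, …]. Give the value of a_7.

7959 ÷ 829 → quotient 9, remainder 498
829 ÷ 498 → quotient 1, remainder 331
498 ÷ 331 → quotient 1, remainder 167
331 ÷ 167 → quotient 1, remainder 164
167 ÷ 164 → quotient 1, remainder 3
164 ÷ 3 → quotient 54, remainder 2
3 ÷ 2 → quotient 1, remainder 1
2 ÷ 1 → quotient 2, remainder 0

2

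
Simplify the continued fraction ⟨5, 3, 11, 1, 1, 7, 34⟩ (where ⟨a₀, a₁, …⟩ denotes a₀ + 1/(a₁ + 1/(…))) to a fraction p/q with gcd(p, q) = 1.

Starting at the tail and folding back:
Start with 34.
7 + 1/(34/1) = 7 + 1/34 = 239/34
1 + 1/(239/34) = 1 + 34/239 = 273/239
1 + 1/(273/239) = 1 + 239/273 = 512/273
11 + 1/(512/273) = 11 + 273/512 = 5905/512
3 + 1/(5905/512) = 3 + 512/5905 = 18227/5905
5 + 1/(18227/5905) = 5 + 5905/18227 = 97040/18227

97040/18227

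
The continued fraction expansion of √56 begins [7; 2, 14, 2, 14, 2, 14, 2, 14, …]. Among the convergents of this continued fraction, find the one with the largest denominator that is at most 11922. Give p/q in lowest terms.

List convergents until the denominator exceeds the bound:
a_0 = 7: 7/1  (≤ bound)
a_1 = 2: 15/2  (≤ bound)
a_2 = 14: 217/29  (≤ bound)
a_3 = 2: 449/60  (≤ bound)
a_4 = 14: 6503/869  (≤ bound)
a_5 = 2: 13455/1798  (≤ bound)
a_6 = 14: 194873/26041  (> 11922, stop)

13455/1798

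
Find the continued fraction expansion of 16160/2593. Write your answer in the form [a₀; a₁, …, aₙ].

Run the Euclidean algorithm, recording each quotient:
16160 = 6·2593 + 602, so a_0 = 6
2593 = 4·602 + 185, so a_1 = 4
602 = 3·185 + 47, so a_2 = 3
185 = 3·47 + 44, so a_3 = 3
47 = 1·44 + 3, so a_4 = 1
44 = 14·3 + 2, so a_5 = 14
3 = 1·2 + 1, so a_6 = 1
2 = 2·1 + 0, so a_7 = 2

[6; 4, 3, 3, 1, 14, 1, 2]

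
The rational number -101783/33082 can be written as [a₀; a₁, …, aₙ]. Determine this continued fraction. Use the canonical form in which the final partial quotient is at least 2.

[-4; 1, 12, 25, 8, 2, 2, 2]

Repeatedly divide and take the remainder:
⌊-101783/33082⌋ = -4, remainder 30545
⌊33082/30545⌋ = 1, remainder 2537
⌊30545/2537⌋ = 12, remainder 101
⌊2537/101⌋ = 25, remainder 12
⌊101/12⌋ = 8, remainder 5
⌊12/5⌋ = 2, remainder 2
⌊5/2⌋ = 2, remainder 1
⌊2/1⌋ = 2, remainder 0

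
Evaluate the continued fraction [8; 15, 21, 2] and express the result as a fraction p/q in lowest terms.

a_0 = 8: 8/1
a_1 = 15: 121/15
a_2 = 21: 2549/316
a_3 = 2: 5219/647

5219/647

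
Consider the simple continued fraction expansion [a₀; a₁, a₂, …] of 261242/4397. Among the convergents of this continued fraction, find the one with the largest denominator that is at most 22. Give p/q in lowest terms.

a_0 = 59: 59/1  (≤ bound)
a_1 = 2: 119/2  (≤ bound)
a_2 = 2: 297/5  (≤ bound)
a_3 = 2: 713/12  (≤ bound)
a_4 = 1: 1010/17  (≤ bound)
a_5 = 1: 1723/29  (> 22, stop)

1010/17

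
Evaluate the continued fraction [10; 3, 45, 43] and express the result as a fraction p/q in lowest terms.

60446/5851

Start with 43.
45 + 1/(43/1) = 45 + 1/43 = 1936/43
3 + 1/(1936/43) = 3 + 43/1936 = 5851/1936
10 + 1/(5851/1936) = 10 + 1936/5851 = 60446/5851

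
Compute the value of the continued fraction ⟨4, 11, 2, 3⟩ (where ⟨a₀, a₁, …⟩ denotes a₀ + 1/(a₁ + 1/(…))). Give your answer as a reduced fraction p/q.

327/80

Start with 3.
2 + 1/(3/1) = 2 + 1/3 = 7/3
11 + 1/(7/3) = 11 + 3/7 = 80/7
4 + 1/(80/7) = 4 + 7/80 = 327/80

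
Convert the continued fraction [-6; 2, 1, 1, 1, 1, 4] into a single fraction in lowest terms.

a_0 = -6: -6/1
a_1 = 2: -11/2
a_2 = 1: -17/3
a_3 = 1: -28/5
a_4 = 1: -45/8
a_5 = 1: -73/13
a_6 = 4: -337/60

-337/60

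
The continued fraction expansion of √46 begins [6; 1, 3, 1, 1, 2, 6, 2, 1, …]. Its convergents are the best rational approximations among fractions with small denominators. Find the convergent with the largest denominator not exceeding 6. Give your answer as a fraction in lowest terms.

List convergents until the denominator exceeds the bound:
a_0 = 6: 6/1  (≤ bound)
a_1 = 1: 7/1  (≤ bound)
a_2 = 3: 27/4  (≤ bound)
a_3 = 1: 34/5  (≤ bound)
a_4 = 1: 61/9  (> 6, stop)

34/5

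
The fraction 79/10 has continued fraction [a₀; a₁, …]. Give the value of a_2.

9

Repeatedly divide and take the remainder:
79 ÷ 10 → quotient 7, remainder 9
10 ÷ 9 → quotient 1, remainder 1
9 ÷ 1 → quotient 9, remainder 0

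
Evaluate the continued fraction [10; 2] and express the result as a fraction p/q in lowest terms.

21/2

Use the convergent recurrence hₖ = aₖ·hₖ₋₁ + hₖ₋₂ (and likewise for the denominators kₖ):
a_0 = 10: 10/1
a_1 = 2: 21/2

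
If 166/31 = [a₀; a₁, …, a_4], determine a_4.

Apply division with remainder until the remainder is 0:
166 ÷ 31 → quotient 5, remainder 11
31 ÷ 11 → quotient 2, remainder 9
11 ÷ 9 → quotient 1, remainder 2
9 ÷ 2 → quotient 4, remainder 1
2 ÷ 1 → quotient 2, remainder 0

2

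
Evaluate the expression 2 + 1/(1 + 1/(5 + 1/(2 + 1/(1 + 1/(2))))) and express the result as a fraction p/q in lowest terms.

145/51

a_0 = 2: 2/1
a_1 = 1: 3/1
a_2 = 5: 17/6
a_3 = 2: 37/13
a_4 = 1: 54/19
a_5 = 2: 145/51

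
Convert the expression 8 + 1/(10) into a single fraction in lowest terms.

Work from the innermost term outward:
Start with 10.
8 + 1/(10/1) = 8 + 1/10 = 81/10

81/10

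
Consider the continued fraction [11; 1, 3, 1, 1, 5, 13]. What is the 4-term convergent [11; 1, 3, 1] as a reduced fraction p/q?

59/5

Use the convergent recurrence hₖ = aₖ·hₖ₋₁ + hₖ₋₂ (and likewise for the denominators kₖ):
a_0 = 11: 11/1
a_1 = 1: 12/1
a_2 = 3: 47/4
a_3 = 1: 59/5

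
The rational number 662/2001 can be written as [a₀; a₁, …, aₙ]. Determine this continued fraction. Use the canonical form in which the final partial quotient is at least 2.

⌊662/2001⌋ = 0, remainder 662
⌊2001/662⌋ = 3, remainder 15
⌊662/15⌋ = 44, remainder 2
⌊15/2⌋ = 7, remainder 1
⌊2/1⌋ = 2, remainder 0

[0; 3, 44, 7, 2]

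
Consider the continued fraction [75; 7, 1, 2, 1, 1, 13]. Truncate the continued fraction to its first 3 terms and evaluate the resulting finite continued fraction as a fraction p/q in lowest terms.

601/8

Build up convergents one term at a time:
a_0 = 75: 75/1
a_1 = 7: 526/7
a_2 = 1: 601/8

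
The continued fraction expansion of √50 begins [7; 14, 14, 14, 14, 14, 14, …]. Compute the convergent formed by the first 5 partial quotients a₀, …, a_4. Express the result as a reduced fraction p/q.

275807/39005

Use the convergent recurrence hₖ = aₖ·hₖ₋₁ + hₖ₋₂ (and likewise for the denominators kₖ):
a_0 = 7: 7/1
a_1 = 14: 99/14
a_2 = 14: 1393/197
a_3 = 14: 19601/2772
a_4 = 14: 275807/39005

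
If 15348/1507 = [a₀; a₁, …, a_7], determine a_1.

Apply division with remainder until the remainder is 0:
15348 ÷ 1507 → quotient 10, remainder 278
1507 ÷ 278 → quotient 5, remainder 117

5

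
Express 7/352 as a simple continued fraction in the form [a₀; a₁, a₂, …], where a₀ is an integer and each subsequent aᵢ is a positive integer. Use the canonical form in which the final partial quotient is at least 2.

Repeatedly divide and take the remainder:
7 = 0·352 + 7, so a_0 = 0
352 = 50·7 + 2, so a_1 = 50
7 = 3·2 + 1, so a_2 = 3
2 = 2·1 + 0, so a_3 = 2

[0; 50, 3, 2]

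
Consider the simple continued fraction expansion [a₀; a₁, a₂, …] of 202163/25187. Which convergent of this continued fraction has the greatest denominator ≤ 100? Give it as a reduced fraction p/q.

305/38

a_0 = 8: 8/1  (≤ bound)
a_1 = 37: 297/37  (≤ bound)
a_2 = 1: 305/38  (≤ bound)
a_3 = 3: 1212/151  (> 100, stop)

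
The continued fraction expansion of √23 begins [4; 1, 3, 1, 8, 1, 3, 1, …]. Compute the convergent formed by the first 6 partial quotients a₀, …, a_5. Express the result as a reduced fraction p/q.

a_0 = 4: 4/1
a_1 = 1: 5/1
a_2 = 3: 19/4
a_3 = 1: 24/5
a_4 = 8: 211/44
a_5 = 1: 235/49

235/49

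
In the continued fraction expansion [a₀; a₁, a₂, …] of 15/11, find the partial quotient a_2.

⌊15/11⌋ = 1, remainder 4
⌊11/4⌋ = 2, remainder 3
⌊4/3⌋ = 1, remainder 1

1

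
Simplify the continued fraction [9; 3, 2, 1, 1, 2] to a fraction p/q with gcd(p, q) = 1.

a_0 = 9: 9/1
a_1 = 3: 28/3
a_2 = 2: 65/7
a_3 = 1: 93/10
a_4 = 1: 158/17
a_5 = 2: 409/44

409/44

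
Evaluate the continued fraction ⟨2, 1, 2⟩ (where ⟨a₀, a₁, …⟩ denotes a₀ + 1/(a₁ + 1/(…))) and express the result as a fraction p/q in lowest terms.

8/3

a_0 = 2: 2/1
a_1 = 1: 3/1
a_2 = 2: 8/3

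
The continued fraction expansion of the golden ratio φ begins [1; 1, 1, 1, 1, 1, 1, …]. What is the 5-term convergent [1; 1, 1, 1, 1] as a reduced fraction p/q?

Start with 1.
1 + 1/(1/1) = 1 + 1/1 = 2/1
1 + 1/(2/1) = 1 + 1/2 = 3/2
1 + 1/(3/2) = 1 + 2/3 = 5/3
1 + 1/(5/3) = 1 + 3/5 = 8/5

8/5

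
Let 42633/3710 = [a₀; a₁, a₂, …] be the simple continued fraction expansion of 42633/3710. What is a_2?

⌊42633/3710⌋ = 11, remainder 1823
⌊3710/1823⌋ = 2, remainder 64
⌊1823/64⌋ = 28, remainder 31

28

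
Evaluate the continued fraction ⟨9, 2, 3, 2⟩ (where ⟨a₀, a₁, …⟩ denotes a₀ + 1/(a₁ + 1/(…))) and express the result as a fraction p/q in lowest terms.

Start with 2.
3 + 1/(2/1) = 3 + 1/2 = 7/2
2 + 1/(7/2) = 2 + 2/7 = 16/7
9 + 1/(16/7) = 9 + 7/16 = 151/16

151/16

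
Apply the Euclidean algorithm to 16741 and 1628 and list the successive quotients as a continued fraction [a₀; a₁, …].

[10; 3, 1, 1, 7, 2, 4, 3]

16741 = 10·1628 + 461, so a_0 = 10
1628 = 3·461 + 245, so a_1 = 3
461 = 1·245 + 216, so a_2 = 1
245 = 1·216 + 29, so a_3 = 1
216 = 7·29 + 13, so a_4 = 7
29 = 2·13 + 3, so a_5 = 2
13 = 4·3 + 1, so a_6 = 4
3 = 3·1 + 0, so a_7 = 3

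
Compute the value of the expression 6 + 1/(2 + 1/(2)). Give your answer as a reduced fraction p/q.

a_0 = 6: 6/1
a_1 = 2: 13/2
a_2 = 2: 32/5

32/5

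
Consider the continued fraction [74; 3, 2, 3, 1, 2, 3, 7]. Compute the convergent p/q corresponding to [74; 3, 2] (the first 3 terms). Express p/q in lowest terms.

Start with 2.
3 + 1/(2/1) = 3 + 1/2 = 7/2
74 + 1/(7/2) = 74 + 2/7 = 520/7

520/7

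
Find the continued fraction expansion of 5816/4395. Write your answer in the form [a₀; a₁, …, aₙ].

[1; 3, 10, 1, 3, 3, 1, 7]

Apply division with remainder until the remainder is 0:
5816 ÷ 4395 → quotient 1, remainder 1421
4395 ÷ 1421 → quotient 3, remainder 132
1421 ÷ 132 → quotient 10, remainder 101
132 ÷ 101 → quotient 1, remainder 31
101 ÷ 31 → quotient 3, remainder 8
31 ÷ 8 → quotient 3, remainder 7
8 ÷ 7 → quotient 1, remainder 1
7 ÷ 1 → quotient 7, remainder 0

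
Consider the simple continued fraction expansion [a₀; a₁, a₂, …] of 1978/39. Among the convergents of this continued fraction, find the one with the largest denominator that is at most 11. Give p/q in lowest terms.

List convergents until the denominator exceeds the bound:
a_0 = 50: 50/1  (≤ bound)
a_1 = 1: 51/1  (≤ bound)
a_2 = 2: 152/3  (≤ bound)
a_3 = 1: 203/4  (≤ bound)
a_4 = 1: 355/7  (≤ bound)
a_5 = 5: 1978/39  (> 11, stop)

355/7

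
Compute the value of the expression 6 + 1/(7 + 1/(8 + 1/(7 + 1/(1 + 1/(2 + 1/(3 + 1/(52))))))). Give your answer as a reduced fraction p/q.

a_0 = 6: 6/1
a_1 = 7: 43/7
a_2 = 8: 350/57
a_3 = 7: 2493/406
a_4 = 1: 2843/463
a_5 = 2: 8179/1332
a_6 = 3: 27380/4459
a_7 = 52: 1431939/233200

1431939/233200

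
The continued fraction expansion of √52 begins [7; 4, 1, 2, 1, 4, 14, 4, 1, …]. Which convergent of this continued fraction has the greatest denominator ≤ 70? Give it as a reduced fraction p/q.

a_0 = 7: 7/1  (≤ bound)
a_1 = 4: 29/4  (≤ bound)
a_2 = 1: 36/5  (≤ bound)
a_3 = 2: 101/14  (≤ bound)
a_4 = 1: 137/19  (≤ bound)
a_5 = 4: 649/90  (> 70, stop)

137/19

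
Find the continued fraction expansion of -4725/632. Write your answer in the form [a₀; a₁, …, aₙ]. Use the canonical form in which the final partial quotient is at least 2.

-4725 ÷ 632 → quotient -8, remainder 331
632 ÷ 331 → quotient 1, remainder 301
331 ÷ 301 → quotient 1, remainder 30
301 ÷ 30 → quotient 10, remainder 1
30 ÷ 1 → quotient 30, remainder 0

[-8; 1, 1, 10, 30]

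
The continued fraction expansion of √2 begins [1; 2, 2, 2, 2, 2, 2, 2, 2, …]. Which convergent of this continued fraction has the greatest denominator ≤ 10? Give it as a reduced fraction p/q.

a_0 = 1: 1/1  (≤ bound)
a_1 = 2: 3/2  (≤ bound)
a_2 = 2: 7/5  (≤ bound)
a_3 = 2: 17/12  (> 10, stop)

7/5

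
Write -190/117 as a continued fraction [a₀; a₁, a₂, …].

[-2; 2, 1, 1, 1, 14]

-190 ÷ 117 → quotient -2, remainder 44
117 ÷ 44 → quotient 2, remainder 29
44 ÷ 29 → quotient 1, remainder 15
29 ÷ 15 → quotient 1, remainder 14
15 ÷ 14 → quotient 1, remainder 1
14 ÷ 1 → quotient 14, remainder 0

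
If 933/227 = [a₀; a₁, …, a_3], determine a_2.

933 ÷ 227 → quotient 4, remainder 25
227 ÷ 25 → quotient 9, remainder 2
25 ÷ 2 → quotient 12, remainder 1

12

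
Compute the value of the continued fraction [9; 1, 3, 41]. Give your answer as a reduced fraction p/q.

1609/165

Start with 41.
3 + 1/(41/1) = 3 + 1/41 = 124/41
1 + 1/(124/41) = 1 + 41/124 = 165/124
9 + 1/(165/124) = 9 + 124/165 = 1609/165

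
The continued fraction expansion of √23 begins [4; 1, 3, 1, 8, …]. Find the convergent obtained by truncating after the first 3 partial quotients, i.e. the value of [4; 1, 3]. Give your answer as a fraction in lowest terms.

Use the convergent recurrence hₖ = aₖ·hₖ₋₁ + hₖ₋₂ (and likewise for the denominators kₖ):
a_0 = 4: 4/1
a_1 = 1: 5/1
a_2 = 3: 19/4

19/4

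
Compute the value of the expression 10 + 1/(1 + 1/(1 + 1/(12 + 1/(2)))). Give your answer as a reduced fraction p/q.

Start with 2.
12 + 1/(2/1) = 12 + 1/2 = 25/2
1 + 1/(25/2) = 1 + 2/25 = 27/25
1 + 1/(27/25) = 1 + 25/27 = 52/27
10 + 1/(52/27) = 10 + 27/52 = 547/52

547/52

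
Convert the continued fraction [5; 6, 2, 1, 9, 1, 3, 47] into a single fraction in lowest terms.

a_0 = 5: 5/1
a_1 = 6: 31/6
a_2 = 2: 67/13
a_3 = 1: 98/19
a_4 = 9: 949/184
a_5 = 1: 1047/203
a_6 = 3: 4090/793
a_7 = 47: 193277/37474

193277/37474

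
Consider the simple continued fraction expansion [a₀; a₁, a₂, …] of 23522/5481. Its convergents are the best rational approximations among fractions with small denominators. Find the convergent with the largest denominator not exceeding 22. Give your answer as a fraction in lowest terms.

30/7

a_0 = 4: 4/1  (≤ bound)
a_1 = 3: 13/3  (≤ bound)
a_2 = 2: 30/7  (≤ bound)
a_3 = 3: 103/24  (> 22, stop)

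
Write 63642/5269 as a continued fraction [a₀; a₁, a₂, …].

[12; 12, 1, 2, 1, 1, 1, 37]

63642 ÷ 5269 → quotient 12, remainder 414
5269 ÷ 414 → quotient 12, remainder 301
414 ÷ 301 → quotient 1, remainder 113
301 ÷ 113 → quotient 2, remainder 75
113 ÷ 75 → quotient 1, remainder 38
75 ÷ 38 → quotient 1, remainder 37
38 ÷ 37 → quotient 1, remainder 1
37 ÷ 1 → quotient 37, remainder 0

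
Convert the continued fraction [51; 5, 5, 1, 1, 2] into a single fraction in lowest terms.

Use the convergent recurrence hₖ = aₖ·hₖ₋₁ + hₖ₋₂ (and likewise for the denominators kₖ):
a_0 = 51: 51/1
a_1 = 5: 256/5
a_2 = 5: 1331/26
a_3 = 1: 1587/31
a_4 = 1: 2918/57
a_5 = 2: 7423/145

7423/145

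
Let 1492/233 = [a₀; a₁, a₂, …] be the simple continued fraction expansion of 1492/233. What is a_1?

1492 = 6·233 + 94, so a_0 = 6
233 = 2·94 + 45, so a_1 = 2

2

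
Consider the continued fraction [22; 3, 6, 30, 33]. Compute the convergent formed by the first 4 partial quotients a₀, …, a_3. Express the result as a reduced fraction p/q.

12787/573

Collapse the nested fraction from the inside out:
Start with 30.
6 + 1/(30/1) = 6 + 1/30 = 181/30
3 + 1/(181/30) = 3 + 30/181 = 573/181
22 + 1/(573/181) = 22 + 181/573 = 12787/573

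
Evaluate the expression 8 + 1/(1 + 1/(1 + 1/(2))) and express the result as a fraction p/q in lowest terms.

Starting at the tail and folding back:
Start with 2.
1 + 1/(2/1) = 1 + 1/2 = 3/2
1 + 1/(3/2) = 1 + 2/3 = 5/3
8 + 1/(5/3) = 8 + 3/5 = 43/5

43/5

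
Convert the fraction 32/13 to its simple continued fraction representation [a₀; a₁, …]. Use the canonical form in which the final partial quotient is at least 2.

[2; 2, 6]

32 = 2·13 + 6, so a_0 = 2
13 = 2·6 + 1, so a_1 = 2
6 = 6·1 + 0, so a_2 = 6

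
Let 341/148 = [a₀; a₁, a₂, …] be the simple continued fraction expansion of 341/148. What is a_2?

341 = 2·148 + 45, so a_0 = 2
148 = 3·45 + 13, so a_1 = 3
45 = 3·13 + 6, so a_2 = 3

3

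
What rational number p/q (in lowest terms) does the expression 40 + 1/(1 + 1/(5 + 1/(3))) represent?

a_0 = 40: 40/1
a_1 = 1: 41/1
a_2 = 5: 245/6
a_3 = 3: 776/19

776/19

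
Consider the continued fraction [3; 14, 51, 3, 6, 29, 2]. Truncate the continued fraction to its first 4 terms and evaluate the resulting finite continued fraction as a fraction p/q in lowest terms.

Compute successive convergents:
a_0 = 3: 3/1
a_1 = 14: 43/14
a_2 = 51: 2196/715
a_3 = 3: 6631/2159

6631/2159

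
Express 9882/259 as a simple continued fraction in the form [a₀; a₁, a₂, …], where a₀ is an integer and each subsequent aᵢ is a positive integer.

9882 ÷ 259 → quotient 38, remainder 40
259 ÷ 40 → quotient 6, remainder 19
40 ÷ 19 → quotient 2, remainder 2
19 ÷ 2 → quotient 9, remainder 1
2 ÷ 1 → quotient 2, remainder 0

[38; 6, 2, 9, 2]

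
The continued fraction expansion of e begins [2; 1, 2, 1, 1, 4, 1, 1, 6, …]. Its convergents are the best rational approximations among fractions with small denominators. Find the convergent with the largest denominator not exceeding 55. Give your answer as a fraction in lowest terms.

List convergents until the denominator exceeds the bound:
a_0 = 2: 2/1  (≤ bound)
a_1 = 1: 3/1  (≤ bound)
a_2 = 2: 8/3  (≤ bound)
a_3 = 1: 11/4  (≤ bound)
a_4 = 1: 19/7  (≤ bound)
a_5 = 4: 87/32  (≤ bound)
a_6 = 1: 106/39  (≤ bound)
a_7 = 1: 193/71  (> 55, stop)

106/39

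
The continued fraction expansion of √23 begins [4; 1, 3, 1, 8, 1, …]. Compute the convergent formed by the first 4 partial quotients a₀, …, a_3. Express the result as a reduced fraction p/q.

24/5

a_0 = 4: 4/1
a_1 = 1: 5/1
a_2 = 3: 19/4
a_3 = 1: 24/5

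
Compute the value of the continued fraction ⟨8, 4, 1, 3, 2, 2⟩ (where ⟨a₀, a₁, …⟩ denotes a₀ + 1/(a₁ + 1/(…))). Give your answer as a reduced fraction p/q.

862/105

Start with 2.
2 + 1/(2/1) = 2 + 1/2 = 5/2
3 + 1/(5/2) = 3 + 2/5 = 17/5
1 + 1/(17/5) = 1 + 5/17 = 22/17
4 + 1/(22/17) = 4 + 17/22 = 105/22
8 + 1/(105/22) = 8 + 22/105 = 862/105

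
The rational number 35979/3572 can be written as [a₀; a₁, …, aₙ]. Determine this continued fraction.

[10; 13, 1, 3, 1, 3, 1, 10]

35979 ÷ 3572 → quotient 10, remainder 259
3572 ÷ 259 → quotient 13, remainder 205
259 ÷ 205 → quotient 1, remainder 54
205 ÷ 54 → quotient 3, remainder 43
54 ÷ 43 → quotient 1, remainder 11
43 ÷ 11 → quotient 3, remainder 10
11 ÷ 10 → quotient 1, remainder 1
10 ÷ 1 → quotient 10, remainder 0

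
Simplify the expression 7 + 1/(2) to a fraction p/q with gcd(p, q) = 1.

15/2

Start with 2.
7 + 1/(2/1) = 7 + 1/2 = 15/2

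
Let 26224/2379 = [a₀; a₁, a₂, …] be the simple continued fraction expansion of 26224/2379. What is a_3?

26224 = 11·2379 + 55, so a_0 = 11
2379 = 43·55 + 14, so a_1 = 43
55 = 3·14 + 13, so a_2 = 3
14 = 1·13 + 1, so a_3 = 1

1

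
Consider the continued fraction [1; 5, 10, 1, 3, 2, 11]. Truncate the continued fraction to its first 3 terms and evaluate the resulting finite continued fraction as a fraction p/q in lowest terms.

a_0 = 1: 1/1
a_1 = 5: 6/5
a_2 = 10: 61/51

61/51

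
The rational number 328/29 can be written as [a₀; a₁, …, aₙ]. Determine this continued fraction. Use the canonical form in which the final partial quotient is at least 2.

[11; 3, 4, 2]

Run the Euclidean algorithm, recording each quotient:
⌊328/29⌋ = 11, remainder 9
⌊29/9⌋ = 3, remainder 2
⌊9/2⌋ = 4, remainder 1
⌊2/1⌋ = 2, remainder 0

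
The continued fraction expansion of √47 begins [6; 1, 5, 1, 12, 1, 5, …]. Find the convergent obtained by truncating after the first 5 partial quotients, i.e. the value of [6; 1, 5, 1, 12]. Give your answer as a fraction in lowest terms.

617/90

Use the convergent recurrence hₖ = aₖ·hₖ₋₁ + hₖ₋₂ (and likewise for the denominators kₖ):
a_0 = 6: 6/1
a_1 = 1: 7/1
a_2 = 5: 41/6
a_3 = 1: 48/7
a_4 = 12: 617/90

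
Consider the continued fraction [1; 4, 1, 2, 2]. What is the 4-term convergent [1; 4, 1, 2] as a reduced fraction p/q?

a_0 = 1: 1/1
a_1 = 4: 5/4
a_2 = 1: 6/5
a_3 = 2: 17/14

17/14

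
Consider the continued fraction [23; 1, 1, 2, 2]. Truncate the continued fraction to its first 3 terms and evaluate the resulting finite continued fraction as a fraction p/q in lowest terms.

Collapse the nested fraction from the inside out:
Start with 1.
1 + 1/(1/1) = 1 + 1/1 = 2/1
23 + 1/(2/1) = 23 + 1/2 = 47/2

47/2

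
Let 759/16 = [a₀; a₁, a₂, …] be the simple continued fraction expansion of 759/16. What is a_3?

Apply division with remainder until the remainder is 0:
759 = 47·16 + 7, so a_0 = 47
16 = 2·7 + 2, so a_1 = 2
7 = 3·2 + 1, so a_2 = 3
2 = 2·1 + 0, so a_3 = 2

2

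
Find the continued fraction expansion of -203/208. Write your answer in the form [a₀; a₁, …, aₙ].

Run the Euclidean algorithm, recording each quotient:
-203 ÷ 208 → quotient -1, remainder 5
208 ÷ 5 → quotient 41, remainder 3
5 ÷ 3 → quotient 1, remainder 2
3 ÷ 2 → quotient 1, remainder 1
2 ÷ 1 → quotient 2, remainder 0

[-1; 41, 1, 1, 2]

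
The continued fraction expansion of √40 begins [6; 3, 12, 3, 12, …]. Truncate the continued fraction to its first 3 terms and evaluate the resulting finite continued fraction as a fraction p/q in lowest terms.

Compute successive convergents:
a_0 = 6: 6/1
a_1 = 3: 19/3
a_2 = 12: 234/37

234/37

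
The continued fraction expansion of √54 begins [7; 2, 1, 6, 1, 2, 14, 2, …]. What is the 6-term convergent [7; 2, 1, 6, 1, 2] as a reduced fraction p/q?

a_0 = 7: 7/1
a_1 = 2: 15/2
a_2 = 1: 22/3
a_3 = 6: 147/20
a_4 = 1: 169/23
a_5 = 2: 485/66

485/66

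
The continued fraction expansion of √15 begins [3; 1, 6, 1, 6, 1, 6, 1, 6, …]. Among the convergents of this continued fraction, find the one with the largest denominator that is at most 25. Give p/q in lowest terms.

31/8

a_0 = 3: 3/1  (≤ bound)
a_1 = 1: 4/1  (≤ bound)
a_2 = 6: 27/7  (≤ bound)
a_3 = 1: 31/8  (≤ bound)
a_4 = 6: 213/55  (> 25, stop)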